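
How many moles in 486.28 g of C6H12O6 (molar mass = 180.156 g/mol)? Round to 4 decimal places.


n = mass / M
n = 486.28 / 180.156
n = 2.69921623 mol, rounded to 4 dp:

2.6992 mol


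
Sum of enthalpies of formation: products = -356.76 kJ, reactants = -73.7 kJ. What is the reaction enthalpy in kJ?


dH_rxn = sum(dH_f products) - sum(dH_f reactants)
dH_rxn = -356.76 - (-73.7)
dH_rxn = -283.06 kJ:

-283.06 kJ


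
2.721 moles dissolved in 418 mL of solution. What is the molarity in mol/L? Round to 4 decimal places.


Convert volume to liters: V_L = V_mL / 1000.
V_L = 418 / 1000 = 0.418 L
M = n / V_L = 2.721 / 0.418
M = 6.50956938 mol/L, rounded to 4 dp:

6.5096 mol/L


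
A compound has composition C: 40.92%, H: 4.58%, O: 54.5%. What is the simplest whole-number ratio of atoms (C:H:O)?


Assume 100 g of compound, divide each mass% by atomic mass to get moles, then normalize by the smallest to get a raw atom ratio.
Moles per 100 g: C: 40.92/12.011 = 3.4069, H: 4.58/1.008 = 4.5437, O: 54.5/15.999 = 3.4065
Raw ratio (divide by min = 3.4065): C: 1.0, H: 1.334, O: 1.0
Multiply by 3 to clear fractions: C: 3.0 ~= 3, H: 4.001 ~= 4, O: 3.0 ~= 3
Reduce by GCD to get the simplest whole-number ratio:

3:4:3


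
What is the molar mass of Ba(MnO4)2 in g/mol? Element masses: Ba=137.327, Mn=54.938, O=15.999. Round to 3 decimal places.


M = sum(count * atomic_mass) over atoms.
M = 1*137.327 + 2*54.938 + 8*15.999
M = 137.327 + 109.876 + 127.992
M = 375.195 g/mol, rounded to 3 dp:

375.195 g/mol


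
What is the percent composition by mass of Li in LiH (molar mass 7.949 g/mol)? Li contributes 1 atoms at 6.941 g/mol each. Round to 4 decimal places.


pct = 100 * (n_elem * M_elem) / M_total
mass_contribution = 1 * 6.941 = 6.941 g/mol
pct = 100 * 6.941 / 7.949
pct = 87.31915964 %, rounded to 4 dp:

87.3192 %


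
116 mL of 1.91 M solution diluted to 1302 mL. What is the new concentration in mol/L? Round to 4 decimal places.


Dilution: M1*V1 = M2*V2, solve for M2.
M2 = M1*V1 / V2
M2 = 1.91 * 116 / 1302
M2 = 221.56 / 1302
M2 = 0.17016897 mol/L, rounded to 4 dp:

0.1702 mol/L


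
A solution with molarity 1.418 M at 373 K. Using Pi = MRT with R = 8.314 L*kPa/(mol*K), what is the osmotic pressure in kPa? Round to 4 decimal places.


Osmotic pressure (van't Hoff): Pi = M*R*T.
RT = 8.314 * 373 = 3101.122
Pi = 1.418 * 3101.122
Pi = 4397.390996 kPa, rounded to 4 dp:

4397.3910 kPa


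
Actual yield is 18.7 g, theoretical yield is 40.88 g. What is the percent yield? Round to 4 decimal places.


% yield = 100 * actual / theoretical
% yield = 100 * 18.7 / 40.88
% yield = 45.74363992 %, rounded to 4 dp:

45.7436 %


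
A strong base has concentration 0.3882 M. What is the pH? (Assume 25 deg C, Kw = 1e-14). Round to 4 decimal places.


A strong base dissociates completely, so [OH-] equals the given concentration.
pOH = -log10([OH-]) = -log10(0.3882) = 0.410944
pH = 14 - pOH = 14 - 0.410944
pH = 13.589056, rounded to 4 dp:

13.5891


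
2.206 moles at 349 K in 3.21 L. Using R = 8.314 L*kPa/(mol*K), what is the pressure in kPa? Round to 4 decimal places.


PV = nRT, solve for P = nRT / V.
nRT = 2.206 * 8.314 * 349 = 6400.8987
P = 6400.8987 / 3.21
P = 1994.04943925 kPa, rounded to 4 dp:

1994.0494 kPa


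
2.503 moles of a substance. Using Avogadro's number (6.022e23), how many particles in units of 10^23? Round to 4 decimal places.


N = n * NA, then divide by 1e23 for the requested units.
N / 1e23 = n * 6.022
N / 1e23 = 2.503 * 6.022
N / 1e23 = 15.073066, rounded to 4 dp:

15.0731


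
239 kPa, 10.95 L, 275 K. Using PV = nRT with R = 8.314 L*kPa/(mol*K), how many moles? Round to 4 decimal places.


PV = nRT, solve for n = PV / (RT).
PV = 239 * 10.95 = 2617.05
RT = 8.314 * 275 = 2286.35
n = 2617.05 / 2286.35
n = 1.14464102 mol, rounded to 4 dp:

1.1446 mol


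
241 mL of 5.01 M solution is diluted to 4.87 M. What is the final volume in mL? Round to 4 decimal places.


Dilution: M1*V1 = M2*V2, solve for V2.
V2 = M1*V1 / M2
V2 = 5.01 * 241 / 4.87
V2 = 1207.41 / 4.87
V2 = 247.92813142 mL, rounded to 4 dp:

247.9281 mL


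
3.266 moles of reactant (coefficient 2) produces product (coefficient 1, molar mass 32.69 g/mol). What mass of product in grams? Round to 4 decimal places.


Use the coefficient ratio to convert reactant moles to product moles, then multiply by the product's molar mass.
moles_P = moles_R * (coeff_P / coeff_R) = 3.266 * (1/2) = 1.633
mass_P = moles_P * M_P = 1.633 * 32.69
mass_P = 53.38277 g, rounded to 4 dp:

53.3828 g


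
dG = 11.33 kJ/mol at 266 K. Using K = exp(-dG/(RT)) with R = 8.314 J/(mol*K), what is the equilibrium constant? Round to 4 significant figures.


dG is in kJ/mol; multiply by 1000 to match R in J/(mol*K).
RT = 8.314 * 266 = 2211.524 J/mol
exponent = -dG*1000 / (RT) = -(11.33*1000) / 2211.524 = -5.12316394
K = exp(-5.12316394)
K = 0.005957145, rounded to 4 significant figures:

0.005957


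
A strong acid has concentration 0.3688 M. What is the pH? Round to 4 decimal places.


A strong acid dissociates completely, so [H+] equals the given concentration.
pH = -log10([H+]) = -log10(0.3688)
pH = 0.43320909, rounded to 4 dp:

0.4332


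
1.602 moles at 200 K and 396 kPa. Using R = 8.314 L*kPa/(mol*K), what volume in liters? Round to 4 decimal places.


PV = nRT, solve for V = nRT / P.
nRT = 1.602 * 8.314 * 200 = 2663.8056
V = 2663.8056 / 396
V = 6.72678182 L, rounded to 4 dp:

6.7268 L


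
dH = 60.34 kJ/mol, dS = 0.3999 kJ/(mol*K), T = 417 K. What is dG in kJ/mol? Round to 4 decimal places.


Gibbs: dG = dH - T*dS (consistent units, dS already in kJ/(mol*K)).
T*dS = 417 * 0.3999 = 166.7583
dG = 60.34 - (166.7583)
dG = -106.4183 kJ/mol, rounded to 4 dp:

-106.4183 kJ/mol


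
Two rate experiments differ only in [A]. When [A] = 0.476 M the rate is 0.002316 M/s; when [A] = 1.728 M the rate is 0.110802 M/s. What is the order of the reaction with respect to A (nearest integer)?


Rate is proportional to [A]^n, so rate2/rate1 = ([A]2/[A]1)^n. Take logs to solve for n.
rate2/rate1 = 0.110802 / 0.002316 = 47.842
[A]2/[A]1 = 1.728 / 0.476 = 3.6303
n = ln(47.842) / ln(3.6303) = 3.0
Nearest integer order:

3


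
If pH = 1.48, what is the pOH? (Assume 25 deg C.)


At 25 deg C, pH + pOH = 14.
pOH = 14 - pH = 14 - 1.48
pOH = 12.52:

12.52


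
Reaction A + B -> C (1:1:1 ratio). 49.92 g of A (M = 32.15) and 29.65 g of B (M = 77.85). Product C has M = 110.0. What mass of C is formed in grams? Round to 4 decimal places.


Find moles of each reactant; the smaller value is the limiting reagent in a 1:1:1 reaction, so moles_C equals moles of the limiter.
n_A = mass_A / M_A = 49.92 / 32.15 = 1.552722 mol
n_B = mass_B / M_B = 29.65 / 77.85 = 0.380861 mol
Limiting reagent: B (smaller), n_limiting = 0.380861 mol
mass_C = n_limiting * M_C = 0.380861 * 110.0
mass_C = 41.89471 g, rounded to 4 dp:

41.8947 g


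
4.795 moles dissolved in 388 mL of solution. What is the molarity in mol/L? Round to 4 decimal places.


Convert volume to liters: V_L = V_mL / 1000.
V_L = 388 / 1000 = 0.388 L
M = n / V_L = 4.795 / 0.388
M = 12.35824742 mol/L, rounded to 4 dp:

12.3582 mol/L


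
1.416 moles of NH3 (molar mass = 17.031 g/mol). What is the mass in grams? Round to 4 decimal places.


mass = n * M
mass = 1.416 * 17.031
mass = 24.115896 g, rounded to 4 dp:

24.1159 g


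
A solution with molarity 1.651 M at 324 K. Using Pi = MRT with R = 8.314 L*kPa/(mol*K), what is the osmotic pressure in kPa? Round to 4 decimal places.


Osmotic pressure (van't Hoff): Pi = M*R*T.
RT = 8.314 * 324 = 2693.736
Pi = 1.651 * 2693.736
Pi = 4447.358136 kPa, rounded to 4 dp:

4447.3581 kPa


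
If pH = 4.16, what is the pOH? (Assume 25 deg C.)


At 25 deg C, pH + pOH = 14.
pOH = 14 - pH = 14 - 4.16
pOH = 9.84:

9.84


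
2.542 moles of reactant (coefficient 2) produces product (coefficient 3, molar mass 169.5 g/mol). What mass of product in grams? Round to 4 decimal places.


Use the coefficient ratio to convert reactant moles to product moles, then multiply by the product's molar mass.
moles_P = moles_R * (coeff_P / coeff_R) = 2.542 * (3/2) = 3.813
mass_P = moles_P * M_P = 3.813 * 169.5
mass_P = 646.3035 g, rounded to 4 dp:

646.3035 g


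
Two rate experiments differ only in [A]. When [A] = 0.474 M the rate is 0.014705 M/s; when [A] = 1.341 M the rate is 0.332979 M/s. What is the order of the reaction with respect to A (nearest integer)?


Rate is proportional to [A]^n, so rate2/rate1 = ([A]2/[A]1)^n. Take logs to solve for n.
rate2/rate1 = 0.332979 / 0.014705 = 22.6439
[A]2/[A]1 = 1.341 / 0.474 = 2.8291
n = ln(22.6439) / ln(2.8291) = 3.0
Nearest integer order:

3


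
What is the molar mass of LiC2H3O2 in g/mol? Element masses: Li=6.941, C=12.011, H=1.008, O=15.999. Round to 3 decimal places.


M = sum(count * atomic_mass) over atoms.
M = 1*6.941 + 2*12.011 + 3*1.008 + 2*15.999
M = 6.941 + 24.022 + 3.024 + 31.998
M = 65.985 g/mol, rounded to 3 dp:

65.985 g/mol


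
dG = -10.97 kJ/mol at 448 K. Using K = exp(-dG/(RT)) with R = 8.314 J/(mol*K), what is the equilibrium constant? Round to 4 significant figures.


dG is in kJ/mol; multiply by 1000 to match R in J/(mol*K).
RT = 8.314 * 448 = 3724.672 J/mol
exponent = -dG*1000 / (RT) = -(-10.97*1000) / 3724.672 = 2.94522578
K = exp(2.94522578)
K = 19.014955, rounded to 4 significant figures:

19.01


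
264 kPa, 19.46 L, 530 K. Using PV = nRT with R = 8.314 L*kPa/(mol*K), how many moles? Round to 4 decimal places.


PV = nRT, solve for n = PV / (RT).
PV = 264 * 19.46 = 5137.44
RT = 8.314 * 530 = 4406.42
n = 5137.44 / 4406.42
n = 1.16589885 mol, rounded to 4 dp:

1.1659 mol


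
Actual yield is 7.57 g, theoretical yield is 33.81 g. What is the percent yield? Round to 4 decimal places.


% yield = 100 * actual / theoretical
% yield = 100 * 7.57 / 33.81
% yield = 22.3898255 %, rounded to 4 dp:

22.3898 %


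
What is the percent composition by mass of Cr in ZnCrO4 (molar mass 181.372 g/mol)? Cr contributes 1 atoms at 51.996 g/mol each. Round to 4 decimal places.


pct = 100 * (n_elem * M_elem) / M_total
mass_contribution = 1 * 51.996 = 51.996 g/mol
pct = 100 * 51.996 / 181.372
pct = 28.66815164 %, rounded to 4 dp:

28.6682 %


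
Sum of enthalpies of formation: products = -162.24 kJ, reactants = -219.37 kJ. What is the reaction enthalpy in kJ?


dH_rxn = sum(dH_f products) - sum(dH_f reactants)
dH_rxn = -162.24 - (-219.37)
dH_rxn = 57.13 kJ:

57.13 kJ


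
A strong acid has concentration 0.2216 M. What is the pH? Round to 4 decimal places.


A strong acid dissociates completely, so [H+] equals the given concentration.
pH = -log10([H+]) = -log10(0.2216)
pH = 0.65443024, rounded to 4 dp:

0.6544


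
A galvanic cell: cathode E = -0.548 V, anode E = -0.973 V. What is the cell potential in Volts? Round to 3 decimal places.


Standard cell potential: E_cell = E_cathode - E_anode.
E_cell = -0.548 - (-0.973)
E_cell = 0.425 V, rounded to 3 dp:

0.425 V


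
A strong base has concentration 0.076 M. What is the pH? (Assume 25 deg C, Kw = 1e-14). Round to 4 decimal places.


A strong base dissociates completely, so [OH-] equals the given concentration.
pOH = -log10([OH-]) = -log10(0.076) = 1.119186
pH = 14 - pOH = 14 - 1.119186
pH = 12.880814, rounded to 4 dp:

12.8808


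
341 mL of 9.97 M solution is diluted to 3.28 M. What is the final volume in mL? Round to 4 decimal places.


Dilution: M1*V1 = M2*V2, solve for V2.
V2 = M1*V1 / M2
V2 = 9.97 * 341 / 3.28
V2 = 3399.77 / 3.28
V2 = 1036.5152439 mL, rounded to 4 dp:

1036.5152 mL


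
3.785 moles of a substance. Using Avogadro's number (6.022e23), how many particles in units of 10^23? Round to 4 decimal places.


N = n * NA, then divide by 1e23 for the requested units.
N / 1e23 = n * 6.022
N / 1e23 = 3.785 * 6.022
N / 1e23 = 22.79327, rounded to 4 dp:

22.7933


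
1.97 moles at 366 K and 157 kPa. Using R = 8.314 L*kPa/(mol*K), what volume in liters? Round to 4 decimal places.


PV = nRT, solve for V = nRT / P.
nRT = 1.97 * 8.314 * 366 = 5994.5603
V = 5994.5603 / 157
V = 38.18191274 L, rounded to 4 dp:

38.1819 L


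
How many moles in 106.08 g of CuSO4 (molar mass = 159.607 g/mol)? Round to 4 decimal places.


n = mass / M
n = 106.08 / 159.607
n = 0.6646325 mol, rounded to 4 dp:

0.6646 mol


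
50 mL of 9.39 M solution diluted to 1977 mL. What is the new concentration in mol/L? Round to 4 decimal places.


Dilution: M1*V1 = M2*V2, solve for M2.
M2 = M1*V1 / V2
M2 = 9.39 * 50 / 1977
M2 = 469.5 / 1977
M2 = 0.23748103 mol/L, rounded to 4 dp:

0.2375 mol/L


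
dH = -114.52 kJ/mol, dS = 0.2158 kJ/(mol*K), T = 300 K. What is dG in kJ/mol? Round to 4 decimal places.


Gibbs: dG = dH - T*dS (consistent units, dS already in kJ/(mol*K)).
T*dS = 300 * 0.2158 = 64.74
dG = -114.52 - (64.74)
dG = -179.26 kJ/mol, rounded to 4 dp:

-179.2600 kJ/mol


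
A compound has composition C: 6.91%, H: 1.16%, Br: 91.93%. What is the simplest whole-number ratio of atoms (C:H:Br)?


Assume 100 g of compound, divide each mass% by atomic mass to get moles, then normalize by the smallest to get a raw atom ratio.
Moles per 100 g: C: 6.91/12.011 = 0.5753, H: 1.16/1.008 = 1.1508, Br: 91.93/79.904 = 1.1505
Raw ratio (divide by min = 0.5753): C: 1.0, H: 2.0, Br: 2.0
Multiply by 1 to clear fractions: C: 1.0 ~= 1, H: 2.0 ~= 2, Br: 2.0 ~= 2
Reduce by GCD to get the simplest whole-number ratio:

1:2:2


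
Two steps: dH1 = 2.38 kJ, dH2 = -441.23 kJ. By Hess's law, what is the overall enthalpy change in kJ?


Hess's law: enthalpy is a state function, so add the step enthalpies.
dH_total = dH1 + dH2 = 2.38 + (-441.23)
dH_total = -438.85 kJ:

-438.85 kJ


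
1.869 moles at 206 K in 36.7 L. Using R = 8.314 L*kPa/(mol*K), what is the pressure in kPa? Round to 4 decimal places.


PV = nRT, solve for P = nRT / V.
nRT = 1.869 * 8.314 * 206 = 3201.0064
P = 3201.0064 / 36.7
P = 87.22088283 kPa, rounded to 4 dp:

87.2209 kPa


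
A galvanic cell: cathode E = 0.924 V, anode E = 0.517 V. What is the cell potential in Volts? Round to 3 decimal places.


Standard cell potential: E_cell = E_cathode - E_anode.
E_cell = 0.924 - (0.517)
E_cell = 0.407 V, rounded to 3 dp:

0.407 V


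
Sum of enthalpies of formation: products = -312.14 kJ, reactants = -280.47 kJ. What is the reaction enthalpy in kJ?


dH_rxn = sum(dH_f products) - sum(dH_f reactants)
dH_rxn = -312.14 - (-280.47)
dH_rxn = -31.67 kJ:

-31.67 kJ


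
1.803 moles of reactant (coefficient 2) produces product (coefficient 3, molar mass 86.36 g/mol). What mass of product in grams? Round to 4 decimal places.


Use the coefficient ratio to convert reactant moles to product moles, then multiply by the product's molar mass.
moles_P = moles_R * (coeff_P / coeff_R) = 1.803 * (3/2) = 2.7045
mass_P = moles_P * M_P = 2.7045 * 86.36
mass_P = 233.56062 g, rounded to 4 dp:

233.5606 g


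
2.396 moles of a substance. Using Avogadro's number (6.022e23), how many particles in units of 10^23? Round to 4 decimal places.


N = n * NA, then divide by 1e23 for the requested units.
N / 1e23 = n * 6.022
N / 1e23 = 2.396 * 6.022
N / 1e23 = 14.428712, rounded to 4 dp:

14.4287


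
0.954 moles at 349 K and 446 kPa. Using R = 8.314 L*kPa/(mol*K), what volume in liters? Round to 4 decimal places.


PV = nRT, solve for V = nRT / P.
nRT = 0.954 * 8.314 * 349 = 2768.113
V = 2768.113 / 446
V = 6.20653139 L, rounded to 4 dp:

6.2065 L


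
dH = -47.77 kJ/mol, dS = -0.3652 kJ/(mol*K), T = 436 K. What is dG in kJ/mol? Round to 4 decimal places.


Gibbs: dG = dH - T*dS (consistent units, dS already in kJ/(mol*K)).
T*dS = 436 * -0.3652 = -159.2272
dG = -47.77 - (-159.2272)
dG = 111.4572 kJ/mol, rounded to 4 dp:

111.4572 kJ/mol


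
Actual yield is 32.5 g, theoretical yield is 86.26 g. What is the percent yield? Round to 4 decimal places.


% yield = 100 * actual / theoretical
% yield = 100 * 32.5 / 86.26
% yield = 37.6767911 %, rounded to 4 dp:

37.6768 %


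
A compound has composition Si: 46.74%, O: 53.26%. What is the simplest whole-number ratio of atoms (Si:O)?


Assume 100 g of compound, divide each mass% by atomic mass to get moles, then normalize by the smallest to get a raw atom ratio.
Moles per 100 g: Si: 46.74/28.086 = 1.6642, O: 53.26/15.999 = 3.329
Raw ratio (divide by min = 1.6642): Si: 1.0, O: 2.0
Multiply by 1 to clear fractions: Si: 1.0 ~= 1, O: 2.0 ~= 2
Reduce by GCD to get the simplest whole-number ratio:

1:2


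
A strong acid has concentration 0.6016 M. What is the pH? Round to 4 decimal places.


A strong acid dissociates completely, so [H+] equals the given concentration.
pH = -log10([H+]) = -log10(0.6016)
pH = 0.22069217, rounded to 4 dp:

0.2207


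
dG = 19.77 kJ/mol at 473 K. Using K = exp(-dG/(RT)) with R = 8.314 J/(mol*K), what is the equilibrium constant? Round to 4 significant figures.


dG is in kJ/mol; multiply by 1000 to match R in J/(mol*K).
RT = 8.314 * 473 = 3932.522 J/mol
exponent = -dG*1000 / (RT) = -(19.77*1000) / 3932.522 = -5.02730818
K = exp(-5.02730818)
K = 0.0065564356, rounded to 4 significant figures:

0.006556


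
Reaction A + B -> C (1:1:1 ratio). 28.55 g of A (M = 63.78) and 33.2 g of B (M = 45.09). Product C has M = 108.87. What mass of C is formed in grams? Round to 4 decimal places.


Find moles of each reactant; the smaller value is the limiting reagent in a 1:1:1 reaction, so moles_C equals moles of the limiter.
n_A = mass_A / M_A = 28.55 / 63.78 = 0.447632 mol
n_B = mass_B / M_B = 33.2 / 45.09 = 0.736305 mol
Limiting reagent: A (smaller), n_limiting = 0.447632 mol
mass_C = n_limiting * M_C = 0.447632 * 108.87
mass_C = 48.73369584 g, rounded to 4 dp:

48.7337 g


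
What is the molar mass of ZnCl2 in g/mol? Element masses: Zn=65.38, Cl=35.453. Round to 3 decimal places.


M = sum(count * atomic_mass) over atoms.
M = 1*65.38 + 2*35.453
M = 65.38 + 70.906
M = 136.286 g/mol, rounded to 3 dp:

136.286 g/mol


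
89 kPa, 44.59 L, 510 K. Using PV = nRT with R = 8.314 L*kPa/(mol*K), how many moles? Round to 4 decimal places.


PV = nRT, solve for n = PV / (RT).
PV = 89 * 44.59 = 3968.51
RT = 8.314 * 510 = 4240.14
n = 3968.51 / 4240.14
n = 0.93593844 mol, rounded to 4 dp:

0.9359 mol


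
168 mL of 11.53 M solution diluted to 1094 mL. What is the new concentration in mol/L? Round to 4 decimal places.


Dilution: M1*V1 = M2*V2, solve for M2.
M2 = M1*V1 / V2
M2 = 11.53 * 168 / 1094
M2 = 1937.04 / 1094
M2 = 1.77060329 mol/L, rounded to 4 dp:

1.7706 mol/L


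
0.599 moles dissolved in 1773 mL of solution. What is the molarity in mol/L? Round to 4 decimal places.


Convert volume to liters: V_L = V_mL / 1000.
V_L = 1773 / 1000 = 1.773 L
M = n / V_L = 0.599 / 1.773
M = 0.33784546 mol/L, rounded to 4 dp:

0.3378 mol/L


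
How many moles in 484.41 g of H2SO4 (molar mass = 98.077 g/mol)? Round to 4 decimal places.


n = mass / M
n = 484.41 / 98.077
n = 4.93907848 mol, rounded to 4 dp:

4.9391 mol


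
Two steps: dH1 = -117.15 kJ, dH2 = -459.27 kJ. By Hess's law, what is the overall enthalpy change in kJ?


Hess's law: enthalpy is a state function, so add the step enthalpies.
dH_total = dH1 + dH2 = -117.15 + (-459.27)
dH_total = -576.42 kJ:

-576.42 kJ


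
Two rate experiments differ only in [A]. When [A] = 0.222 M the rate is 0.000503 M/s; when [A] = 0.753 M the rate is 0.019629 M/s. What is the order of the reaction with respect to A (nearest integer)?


Rate is proportional to [A]^n, so rate2/rate1 = ([A]2/[A]1)^n. Take logs to solve for n.
rate2/rate1 = 0.019629 / 0.000503 = 39.0239
[A]2/[A]1 = 0.753 / 0.222 = 3.3919
n = ln(39.0239) / ln(3.3919) = 3.0
Nearest integer order:

3


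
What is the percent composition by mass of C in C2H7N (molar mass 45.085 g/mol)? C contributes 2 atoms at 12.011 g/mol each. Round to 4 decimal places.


pct = 100 * (n_elem * M_elem) / M_total
mass_contribution = 2 * 12.011 = 24.022 g/mol
pct = 100 * 24.022 / 45.085
pct = 53.28157924 %, rounded to 4 dp:

53.2816 %


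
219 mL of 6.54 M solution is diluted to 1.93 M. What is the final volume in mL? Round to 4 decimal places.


Dilution: M1*V1 = M2*V2, solve for V2.
V2 = M1*V1 / M2
V2 = 6.54 * 219 / 1.93
V2 = 1432.26 / 1.93
V2 = 742.10362694 mL, rounded to 4 dp:

742.1036 mL


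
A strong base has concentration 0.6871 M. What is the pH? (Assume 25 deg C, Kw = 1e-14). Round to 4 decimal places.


A strong base dissociates completely, so [OH-] equals the given concentration.
pOH = -log10([OH-]) = -log10(0.6871) = 0.16298
pH = 14 - pOH = 14 - 0.16298
pH = 13.83702, rounded to 4 dp:

13.8370


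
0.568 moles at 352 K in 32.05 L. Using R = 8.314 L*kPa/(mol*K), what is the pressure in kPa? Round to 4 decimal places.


PV = nRT, solve for P = nRT / V.
nRT = 0.568 * 8.314 * 352 = 1662.2679
P = 1662.2679 / 32.05
P = 51.86483307 kPa, rounded to 4 dp:

51.8648 kPa


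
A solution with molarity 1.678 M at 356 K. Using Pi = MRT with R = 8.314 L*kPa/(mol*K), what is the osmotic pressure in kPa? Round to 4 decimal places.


Osmotic pressure (van't Hoff): Pi = M*R*T.
RT = 8.314 * 356 = 2959.784
Pi = 1.678 * 2959.784
Pi = 4966.517552 kPa, rounded to 4 dp:

4966.5176 kPa


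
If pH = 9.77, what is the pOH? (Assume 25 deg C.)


At 25 deg C, pH + pOH = 14.
pOH = 14 - pH = 14 - 9.77
pOH = 4.23:

4.23


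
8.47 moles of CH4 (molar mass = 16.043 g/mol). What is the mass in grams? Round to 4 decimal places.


mass = n * M
mass = 8.47 * 16.043
mass = 135.88421 g, rounded to 4 dp:

135.8842 g


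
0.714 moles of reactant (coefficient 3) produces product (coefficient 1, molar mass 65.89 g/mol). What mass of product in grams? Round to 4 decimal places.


Use the coefficient ratio to convert reactant moles to product moles, then multiply by the product's molar mass.
moles_P = moles_R * (coeff_P / coeff_R) = 0.714 * (1/3) = 0.238
mass_P = moles_P * M_P = 0.238 * 65.89
mass_P = 15.68182 g, rounded to 4 dp:

15.6818 g


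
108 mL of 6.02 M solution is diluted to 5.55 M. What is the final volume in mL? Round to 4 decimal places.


Dilution: M1*V1 = M2*V2, solve for V2.
V2 = M1*V1 / M2
V2 = 6.02 * 108 / 5.55
V2 = 650.16 / 5.55
V2 = 117.14594595 mL, rounded to 4 dp:

117.1459 mL


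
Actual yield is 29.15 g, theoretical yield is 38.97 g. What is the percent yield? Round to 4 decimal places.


% yield = 100 * actual / theoretical
% yield = 100 * 29.15 / 38.97
% yield = 74.80112907 %, rounded to 4 dp:

74.8011 %


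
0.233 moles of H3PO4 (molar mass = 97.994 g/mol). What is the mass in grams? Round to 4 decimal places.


mass = n * M
mass = 0.233 * 97.994
mass = 22.832602 g, rounded to 4 dp:

22.8326 g


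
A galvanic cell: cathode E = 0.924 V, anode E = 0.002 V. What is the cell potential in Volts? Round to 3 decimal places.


Standard cell potential: E_cell = E_cathode - E_anode.
E_cell = 0.924 - (0.002)
E_cell = 0.922 V, rounded to 3 dp:

0.922 V


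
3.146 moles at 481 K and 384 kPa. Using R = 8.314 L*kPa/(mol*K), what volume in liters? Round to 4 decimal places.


PV = nRT, solve for V = nRT / P.
nRT = 3.146 * 8.314 * 481 = 12580.961
V = 12580.961 / 384
V = 32.76291927 L, rounded to 4 dp:

32.7629 L


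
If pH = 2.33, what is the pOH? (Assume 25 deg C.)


At 25 deg C, pH + pOH = 14.
pOH = 14 - pH = 14 - 2.33
pOH = 11.67:

11.67


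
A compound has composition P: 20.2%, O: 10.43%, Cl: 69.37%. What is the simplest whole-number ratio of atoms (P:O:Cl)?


Assume 100 g of compound, divide each mass% by atomic mass to get moles, then normalize by the smallest to get a raw atom ratio.
Moles per 100 g: P: 20.2/30.974 = 0.6522, O: 10.43/15.999 = 0.6519, Cl: 69.37/35.453 = 1.9567
Raw ratio (divide by min = 0.6519): P: 1.0, O: 1.0, Cl: 3.001
Multiply by 1 to clear fractions: P: 1.0 ~= 1, O: 1.0 ~= 1, Cl: 3.001 ~= 3
Reduce by GCD to get the simplest whole-number ratio:

1:1:3


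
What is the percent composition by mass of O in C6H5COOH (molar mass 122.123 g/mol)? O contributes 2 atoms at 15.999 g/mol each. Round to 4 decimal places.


pct = 100 * (n_elem * M_elem) / M_total
mass_contribution = 2 * 15.999 = 31.998 g/mol
pct = 100 * 31.998 / 122.123
pct = 26.20145263 %, rounded to 4 dp:

26.2015 %


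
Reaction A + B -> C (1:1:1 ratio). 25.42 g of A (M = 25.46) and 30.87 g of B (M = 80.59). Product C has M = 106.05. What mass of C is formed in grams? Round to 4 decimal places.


Find moles of each reactant; the smaller value is the limiting reagent in a 1:1:1 reaction, so moles_C equals moles of the limiter.
n_A = mass_A / M_A = 25.42 / 25.46 = 0.998429 mol
n_B = mass_B / M_B = 30.87 / 80.59 = 0.38305 mol
Limiting reagent: B (smaller), n_limiting = 0.38305 mol
mass_C = n_limiting * M_C = 0.38305 * 106.05
mass_C = 40.6224525 g, rounded to 4 dp:

40.6225 g


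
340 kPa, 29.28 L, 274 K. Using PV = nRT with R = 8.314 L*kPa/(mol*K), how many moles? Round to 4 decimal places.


PV = nRT, solve for n = PV / (RT).
PV = 340 * 29.28 = 9955.2
RT = 8.314 * 274 = 2278.036
n = 9955.2 / 2278.036
n = 4.37008019 mol, rounded to 4 dp:

4.3701 mol


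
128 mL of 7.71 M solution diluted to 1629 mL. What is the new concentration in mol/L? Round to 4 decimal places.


Dilution: M1*V1 = M2*V2, solve for M2.
M2 = M1*V1 / V2
M2 = 7.71 * 128 / 1629
M2 = 986.88 / 1629
M2 = 0.60581952 mol/L, rounded to 4 dp:

0.6058 mol/L


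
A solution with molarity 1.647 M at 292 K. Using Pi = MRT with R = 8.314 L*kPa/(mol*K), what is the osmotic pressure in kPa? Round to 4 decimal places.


Osmotic pressure (van't Hoff): Pi = M*R*T.
RT = 8.314 * 292 = 2427.688
Pi = 1.647 * 2427.688
Pi = 3998.402136 kPa, rounded to 4 dp:

3998.4021 kPa


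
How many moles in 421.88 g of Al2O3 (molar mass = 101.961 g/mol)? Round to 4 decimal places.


n = mass / M
n = 421.88 / 101.961
n = 4.13766048 mol, rounded to 4 dp:

4.1377 mol


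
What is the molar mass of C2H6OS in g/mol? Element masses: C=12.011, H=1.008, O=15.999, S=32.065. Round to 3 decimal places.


M = sum(count * atomic_mass) over atoms.
M = 2*12.011 + 6*1.008 + 1*15.999 + 1*32.065
M = 24.022 + 6.048 + 15.999 + 32.065
M = 78.134 g/mol, rounded to 3 dp:

78.134 g/mol


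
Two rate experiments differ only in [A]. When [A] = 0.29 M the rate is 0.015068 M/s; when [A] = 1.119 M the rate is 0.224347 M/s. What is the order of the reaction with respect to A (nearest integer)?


Rate is proportional to [A]^n, so rate2/rate1 = ([A]2/[A]1)^n. Take logs to solve for n.
rate2/rate1 = 0.224347 / 0.015068 = 14.889
[A]2/[A]1 = 1.119 / 0.29 = 3.8586
n = ln(14.889) / ln(3.8586) = 2.0
Nearest integer order:

2


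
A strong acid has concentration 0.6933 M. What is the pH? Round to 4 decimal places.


A strong acid dissociates completely, so [H+] equals the given concentration.
pH = -log10([H+]) = -log10(0.6933)
pH = 0.1590788, rounded to 4 dp:

0.1591


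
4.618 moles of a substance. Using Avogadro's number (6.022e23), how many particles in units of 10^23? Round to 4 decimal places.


N = n * NA, then divide by 1e23 for the requested units.
N / 1e23 = n * 6.022
N / 1e23 = 4.618 * 6.022
N / 1e23 = 27.809596, rounded to 4 dp:

27.8096


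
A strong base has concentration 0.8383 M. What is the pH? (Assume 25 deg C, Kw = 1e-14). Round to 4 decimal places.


A strong base dissociates completely, so [OH-] equals the given concentration.
pOH = -log10([OH-]) = -log10(0.8383) = 0.076601
pH = 14 - pOH = 14 - 0.076601
pH = 13.923399, rounded to 4 dp:

13.9234


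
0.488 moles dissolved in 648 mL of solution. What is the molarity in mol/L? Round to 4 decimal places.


Convert volume to liters: V_L = V_mL / 1000.
V_L = 648 / 1000 = 0.648 L
M = n / V_L = 0.488 / 0.648
M = 0.75308642 mol/L, rounded to 4 dp:

0.7531 mol/L


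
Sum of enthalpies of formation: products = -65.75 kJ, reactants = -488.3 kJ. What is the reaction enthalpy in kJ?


dH_rxn = sum(dH_f products) - sum(dH_f reactants)
dH_rxn = -65.75 - (-488.3)
dH_rxn = 422.55 kJ:

422.55 kJ


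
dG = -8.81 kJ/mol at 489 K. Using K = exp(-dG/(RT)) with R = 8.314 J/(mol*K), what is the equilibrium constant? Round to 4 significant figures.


dG is in kJ/mol; multiply by 1000 to match R in J/(mol*K).
RT = 8.314 * 489 = 4065.546 J/mol
exponent = -dG*1000 / (RT) = -(-8.81*1000) / 4065.546 = 2.16699061
K = exp(2.16699061)
K = 8.7319666, rounded to 4 significant figures:

8.732


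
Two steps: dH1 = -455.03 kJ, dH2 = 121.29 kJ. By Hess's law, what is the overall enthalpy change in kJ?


Hess's law: enthalpy is a state function, so add the step enthalpies.
dH_total = dH1 + dH2 = -455.03 + (121.29)
dH_total = -333.74 kJ:

-333.74 kJ


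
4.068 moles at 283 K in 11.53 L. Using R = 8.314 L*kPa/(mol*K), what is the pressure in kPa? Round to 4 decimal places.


PV = nRT, solve for P = nRT / V.
nRT = 4.068 * 8.314 * 283 = 9571.4426
P = 9571.4426 / 11.53
P = 830.13379011 kPa, rounded to 4 dp:

830.1338 kPa


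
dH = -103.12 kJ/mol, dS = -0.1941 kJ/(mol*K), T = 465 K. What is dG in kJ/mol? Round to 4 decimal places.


Gibbs: dG = dH - T*dS (consistent units, dS already in kJ/(mol*K)).
T*dS = 465 * -0.1941 = -90.2565
dG = -103.12 - (-90.2565)
dG = -12.8635 kJ/mol, rounded to 4 dp:

-12.8635 kJ/mol


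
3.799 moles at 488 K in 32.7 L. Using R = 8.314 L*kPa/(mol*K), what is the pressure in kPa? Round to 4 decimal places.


PV = nRT, solve for P = nRT / V.
nRT = 3.799 * 8.314 * 488 = 15413.4244
P = 15413.4244 / 32.7
P = 471.35854434 kPa, rounded to 4 dp:

471.3585 kPa


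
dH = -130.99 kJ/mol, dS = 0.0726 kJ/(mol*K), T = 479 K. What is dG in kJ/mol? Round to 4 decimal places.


Gibbs: dG = dH - T*dS (consistent units, dS already in kJ/(mol*K)).
T*dS = 479 * 0.0726 = 34.7754
dG = -130.99 - (34.7754)
dG = -165.7654 kJ/mol, rounded to 4 dp:

-165.7654 kJ/mol


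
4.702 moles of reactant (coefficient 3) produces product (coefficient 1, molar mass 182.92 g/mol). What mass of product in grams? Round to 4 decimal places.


Use the coefficient ratio to convert reactant moles to product moles, then multiply by the product's molar mass.
moles_P = moles_R * (coeff_P / coeff_R) = 4.702 * (1/3) = 1.567333
mass_P = moles_P * M_P = 1.567333 * 182.92
mass_P = 286.69655236 g, rounded to 4 dp:

286.6966 g


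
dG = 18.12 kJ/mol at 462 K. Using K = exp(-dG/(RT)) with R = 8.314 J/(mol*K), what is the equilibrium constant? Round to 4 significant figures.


dG is in kJ/mol; multiply by 1000 to match R in J/(mol*K).
RT = 8.314 * 462 = 3841.068 J/mol
exponent = -dG*1000 / (RT) = -(18.12*1000) / 3841.068 = -4.71743796
K = exp(-4.71743796)
K = 0.0089380489, rounded to 4 significant figures:

0.008938


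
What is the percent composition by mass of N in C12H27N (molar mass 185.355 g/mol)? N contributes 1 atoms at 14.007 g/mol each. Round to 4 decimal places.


pct = 100 * (n_elem * M_elem) / M_total
mass_contribution = 1 * 14.007 = 14.007 g/mol
pct = 100 * 14.007 / 185.355
pct = 7.55685037 %, rounded to 4 dp:

7.5569 %


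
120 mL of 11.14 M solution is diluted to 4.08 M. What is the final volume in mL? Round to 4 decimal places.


Dilution: M1*V1 = M2*V2, solve for V2.
V2 = M1*V1 / M2
V2 = 11.14 * 120 / 4.08
V2 = 1336.8 / 4.08
V2 = 327.64705882 mL, rounded to 4 dp:

327.6471 mL


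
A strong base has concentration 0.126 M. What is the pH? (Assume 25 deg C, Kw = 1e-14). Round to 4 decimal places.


A strong base dissociates completely, so [OH-] equals the given concentration.
pOH = -log10([OH-]) = -log10(0.126) = 0.899629
pH = 14 - pOH = 14 - 0.899629
pH = 13.100371, rounded to 4 dp:

13.1004


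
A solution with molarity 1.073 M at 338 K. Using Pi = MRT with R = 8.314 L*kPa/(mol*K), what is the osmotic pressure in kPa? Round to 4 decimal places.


Osmotic pressure (van't Hoff): Pi = M*R*T.
RT = 8.314 * 338 = 2810.132
Pi = 1.073 * 2810.132
Pi = 3015.271636 kPa, rounded to 4 dp:

3015.2716 kPa


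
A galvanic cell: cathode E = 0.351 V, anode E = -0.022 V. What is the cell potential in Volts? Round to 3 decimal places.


Standard cell potential: E_cell = E_cathode - E_anode.
E_cell = 0.351 - (-0.022)
E_cell = 0.373 V, rounded to 3 dp:

0.373 V


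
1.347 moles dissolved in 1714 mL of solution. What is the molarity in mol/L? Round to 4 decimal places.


Convert volume to liters: V_L = V_mL / 1000.
V_L = 1714 / 1000 = 1.714 L
M = n / V_L = 1.347 / 1.714
M = 0.78588098 mol/L, rounded to 4 dp:

0.7859 mol/L


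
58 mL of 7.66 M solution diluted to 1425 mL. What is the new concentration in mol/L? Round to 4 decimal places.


Dilution: M1*V1 = M2*V2, solve for M2.
M2 = M1*V1 / V2
M2 = 7.66 * 58 / 1425
M2 = 444.28 / 1425
M2 = 0.31177544 mol/L, rounded to 4 dp:

0.3118 mol/L


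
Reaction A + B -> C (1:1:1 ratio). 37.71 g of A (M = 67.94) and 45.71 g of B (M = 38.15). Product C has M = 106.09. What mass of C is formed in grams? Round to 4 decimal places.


Find moles of each reactant; the smaller value is the limiting reagent in a 1:1:1 reaction, so moles_C equals moles of the limiter.
n_A = mass_A / M_A = 37.71 / 67.94 = 0.555049 mol
n_B = mass_B / M_B = 45.71 / 38.15 = 1.198165 mol
Limiting reagent: A (smaller), n_limiting = 0.555049 mol
mass_C = n_limiting * M_C = 0.555049 * 106.09
mass_C = 58.88514841 g, rounded to 4 dp:

58.8851 g


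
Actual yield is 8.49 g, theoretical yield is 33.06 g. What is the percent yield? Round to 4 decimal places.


% yield = 100 * actual / theoretical
% yield = 100 * 8.49 / 33.06
% yield = 25.68058076 %, rounded to 4 dp:

25.6806 %


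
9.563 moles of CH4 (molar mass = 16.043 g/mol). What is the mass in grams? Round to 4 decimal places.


mass = n * M
mass = 9.563 * 16.043
mass = 153.419209 g, rounded to 4 dp:

153.4192 g


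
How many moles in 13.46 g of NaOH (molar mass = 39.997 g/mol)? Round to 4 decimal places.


n = mass / M
n = 13.46 / 39.997
n = 0.33652524 mol, rounded to 4 dp:

0.3365 mol


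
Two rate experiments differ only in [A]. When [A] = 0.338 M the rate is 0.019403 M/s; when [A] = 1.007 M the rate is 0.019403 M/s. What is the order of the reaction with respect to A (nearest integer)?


Rate is proportional to [A]^n, so rate2/rate1 = ([A]2/[A]1)^n. Take logs to solve for n.
rate2/rate1 = 0.019403 / 0.019403 = 1.0
[A]2/[A]1 = 1.007 / 0.338 = 2.9793
n = ln(1.0) / ln(2.9793) = 0.0
Nearest integer order:

0


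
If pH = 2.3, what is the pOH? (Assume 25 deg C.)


At 25 deg C, pH + pOH = 14.
pOH = 14 - pH = 14 - 2.3
pOH = 11.7:

11.70


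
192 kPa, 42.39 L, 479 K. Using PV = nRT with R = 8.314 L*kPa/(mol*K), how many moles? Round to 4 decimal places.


PV = nRT, solve for n = PV / (RT).
PV = 192 * 42.39 = 8138.88
RT = 8.314 * 479 = 3982.406
n = 8138.88 / 3982.406
n = 2.04370926 mol, rounded to 4 dp:

2.0437 mol


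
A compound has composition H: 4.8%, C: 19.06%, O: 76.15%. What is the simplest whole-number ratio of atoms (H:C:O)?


Assume 100 g of compound, divide each mass% by atomic mass to get moles, then normalize by the smallest to get a raw atom ratio.
Moles per 100 g: H: 4.8/1.008 = 4.7619, C: 19.06/12.011 = 1.5869, O: 76.15/15.999 = 4.7597
Raw ratio (divide by min = 1.5869): H: 3.001, C: 1.0, O: 2.999
Multiply by 1 to clear fractions: H: 3.001 ~= 3, C: 1.0 ~= 1, O: 2.999 ~= 3
Reduce by GCD to get the simplest whole-number ratio:

3:1:3


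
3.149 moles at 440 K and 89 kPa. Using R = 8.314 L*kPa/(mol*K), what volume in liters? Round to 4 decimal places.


PV = nRT, solve for V = nRT / P.
nRT = 3.149 * 8.314 * 440 = 11519.5458
V = 11519.5458 / 89
V = 129.43309888 L, rounded to 4 dp:

129.4331 L


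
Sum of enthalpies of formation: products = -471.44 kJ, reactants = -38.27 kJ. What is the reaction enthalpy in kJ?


dH_rxn = sum(dH_f products) - sum(dH_f reactants)
dH_rxn = -471.44 - (-38.27)
dH_rxn = -433.17 kJ:

-433.17 kJ


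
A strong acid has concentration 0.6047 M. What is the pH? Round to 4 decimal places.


A strong acid dissociates completely, so [H+] equals the given concentration.
pH = -log10([H+]) = -log10(0.6047)
pH = 0.21846003, rounded to 4 dp:

0.2185


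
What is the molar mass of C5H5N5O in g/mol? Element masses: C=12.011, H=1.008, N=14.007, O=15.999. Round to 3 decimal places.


M = sum(count * atomic_mass) over atoms.
M = 5*12.011 + 5*1.008 + 5*14.007 + 1*15.999
M = 60.055 + 5.04 + 70.035 + 15.999
M = 151.129 g/mol, rounded to 3 dp:

151.129 g/mol


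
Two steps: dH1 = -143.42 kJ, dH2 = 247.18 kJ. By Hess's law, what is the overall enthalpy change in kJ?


Hess's law: enthalpy is a state function, so add the step enthalpies.
dH_total = dH1 + dH2 = -143.42 + (247.18)
dH_total = 103.76 kJ:

103.76 kJ


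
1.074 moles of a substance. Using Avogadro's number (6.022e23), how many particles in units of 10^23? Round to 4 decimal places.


N = n * NA, then divide by 1e23 for the requested units.
N / 1e23 = n * 6.022
N / 1e23 = 1.074 * 6.022
N / 1e23 = 6.467628, rounded to 4 dp:

6.4676


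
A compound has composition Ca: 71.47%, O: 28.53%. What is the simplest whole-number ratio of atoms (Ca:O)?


Assume 100 g of compound, divide each mass% by atomic mass to get moles, then normalize by the smallest to get a raw atom ratio.
Moles per 100 g: Ca: 71.47/40.078 = 1.7833, O: 28.53/15.999 = 1.7832
Raw ratio (divide by min = 1.7832): Ca: 1.0, O: 1.0
Multiply by 1 to clear fractions: Ca: 1.0 ~= 1, O: 1.0 ~= 1
Reduce by GCD to get the simplest whole-number ratio:

1:1


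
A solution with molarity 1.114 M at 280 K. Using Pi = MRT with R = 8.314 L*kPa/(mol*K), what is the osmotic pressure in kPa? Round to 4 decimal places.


Osmotic pressure (van't Hoff): Pi = M*R*T.
RT = 8.314 * 280 = 2327.92
Pi = 1.114 * 2327.92
Pi = 2593.30288 kPa, rounded to 4 dp:

2593.3029 kPa


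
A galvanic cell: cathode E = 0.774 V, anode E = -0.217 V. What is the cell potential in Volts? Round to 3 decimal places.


Standard cell potential: E_cell = E_cathode - E_anode.
E_cell = 0.774 - (-0.217)
E_cell = 0.991 V, rounded to 3 dp:

0.991 V


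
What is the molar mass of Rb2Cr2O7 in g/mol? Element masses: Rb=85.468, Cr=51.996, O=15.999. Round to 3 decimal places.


M = sum(count * atomic_mass) over atoms.
M = 2*85.468 + 2*51.996 + 7*15.999
M = 170.936 + 103.992 + 111.993
M = 386.921 g/mol, rounded to 3 dp:

386.921 g/mol


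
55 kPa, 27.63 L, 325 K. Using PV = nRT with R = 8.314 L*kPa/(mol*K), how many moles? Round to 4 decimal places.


PV = nRT, solve for n = PV / (RT).
PV = 55 * 27.63 = 1519.65
RT = 8.314 * 325 = 2702.05
n = 1519.65 / 2702.05
n = 0.56240632 mol, rounded to 4 dp:

0.5624 mol


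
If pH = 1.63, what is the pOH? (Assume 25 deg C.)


At 25 deg C, pH + pOH = 14.
pOH = 14 - pH = 14 - 1.63
pOH = 12.37:

12.37


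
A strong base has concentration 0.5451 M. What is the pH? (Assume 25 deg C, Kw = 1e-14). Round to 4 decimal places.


A strong base dissociates completely, so [OH-] equals the given concentration.
pOH = -log10([OH-]) = -log10(0.5451) = 0.263524
pH = 14 - pOH = 14 - 0.263524
pH = 13.736476, rounded to 4 dp:

13.7365


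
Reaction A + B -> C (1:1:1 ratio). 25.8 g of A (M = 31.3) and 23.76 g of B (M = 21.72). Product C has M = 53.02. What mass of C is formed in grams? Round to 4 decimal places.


Find moles of each reactant; the smaller value is the limiting reagent in a 1:1:1 reaction, so moles_C equals moles of the limiter.
n_A = mass_A / M_A = 25.8 / 31.3 = 0.824281 mol
n_B = mass_B / M_B = 23.76 / 21.72 = 1.093923 mol
Limiting reagent: A (smaller), n_limiting = 0.824281 mol
mass_C = n_limiting * M_C = 0.824281 * 53.02
mass_C = 43.70337862 g, rounded to 4 dp:

43.7034 g


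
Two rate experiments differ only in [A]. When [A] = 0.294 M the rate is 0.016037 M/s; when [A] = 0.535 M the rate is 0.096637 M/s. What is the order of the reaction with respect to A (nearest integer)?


Rate is proportional to [A]^n, so rate2/rate1 = ([A]2/[A]1)^n. Take logs to solve for n.
rate2/rate1 = 0.096637 / 0.016037 = 6.0259
[A]2/[A]1 = 0.535 / 0.294 = 1.8197
n = ln(6.0259) / ln(1.8197) = 3.0
Nearest integer order:

3
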